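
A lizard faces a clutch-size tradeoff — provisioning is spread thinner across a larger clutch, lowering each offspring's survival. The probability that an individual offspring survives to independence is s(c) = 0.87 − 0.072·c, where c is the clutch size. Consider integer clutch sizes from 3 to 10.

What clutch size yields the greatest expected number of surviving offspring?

Expected surviving offspring = c × s(c):
  c=3: 3 × 0.654 = 1.962
  c=4: 4 × 0.582 = 2.328
  c=5: 5 × 0.510 = 2.550
  c=6: 6 × 0.438 = 2.628
  c=7: 7 × 0.366 = 2.562
  c=8: 8 × 0.294 = 2.352
  c=9: 9 × 0.222 = 1.998
  c=10: 10 × 0.150 = 1.500
Maximum at c = 6 (2.628 surviving offspring).

6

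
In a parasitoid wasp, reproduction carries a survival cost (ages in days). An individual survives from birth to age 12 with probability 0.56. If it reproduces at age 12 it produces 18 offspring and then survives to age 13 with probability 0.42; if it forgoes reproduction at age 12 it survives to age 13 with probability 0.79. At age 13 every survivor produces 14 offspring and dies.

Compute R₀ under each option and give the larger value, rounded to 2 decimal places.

13.37

breed at age 12: R₀ = 0.56 × (18 + 0.42 × 14) = 0.56 × 23.8800 = 13.3728
delay to age 13: R₀ = 0.56 × (0.79 × 14) = 0.56 × 11.0600 = 6.1936
Higher: breed at age 12 (13.3728).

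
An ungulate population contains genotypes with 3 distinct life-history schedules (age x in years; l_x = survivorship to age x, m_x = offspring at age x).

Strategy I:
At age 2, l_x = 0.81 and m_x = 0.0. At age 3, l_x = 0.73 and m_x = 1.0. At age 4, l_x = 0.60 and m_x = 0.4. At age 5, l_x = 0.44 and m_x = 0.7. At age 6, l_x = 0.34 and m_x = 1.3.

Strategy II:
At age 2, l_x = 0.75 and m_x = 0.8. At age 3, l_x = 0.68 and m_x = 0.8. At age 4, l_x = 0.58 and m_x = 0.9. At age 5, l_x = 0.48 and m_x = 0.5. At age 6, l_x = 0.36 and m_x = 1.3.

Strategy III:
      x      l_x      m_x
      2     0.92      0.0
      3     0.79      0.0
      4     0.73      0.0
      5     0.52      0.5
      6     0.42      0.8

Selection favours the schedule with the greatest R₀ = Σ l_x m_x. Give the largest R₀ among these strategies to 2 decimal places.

2.37

Strategy I: R₀ = 0.81×0.0 + 0.73×1.0 + 0.60×0.4 + 0.44×0.7 + 0.34×1.3 = 1.7200
Strategy II: R₀ = 0.75×0.8 + 0.68×0.8 + 0.58×0.9 + 0.48×0.5 + 0.36×1.3 = 2.3740
Strategy III: R₀ = 0.92×0.0 + 0.79×0.0 + 0.73×0.0 + 0.52×0.5 + 0.42×0.8 = 0.5960
Highest R₀: strategy II with 2.3740.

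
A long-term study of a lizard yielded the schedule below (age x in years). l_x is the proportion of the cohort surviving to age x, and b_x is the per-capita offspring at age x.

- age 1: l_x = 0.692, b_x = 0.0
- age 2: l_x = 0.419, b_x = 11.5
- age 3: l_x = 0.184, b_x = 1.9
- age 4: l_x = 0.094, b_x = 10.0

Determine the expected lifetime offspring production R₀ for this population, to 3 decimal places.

6.108

R₀ = Σ l_x b_x:
  age 1: 0.692 × 0.0 = 0.0000
  age 2: 0.419 × 11.5 = 4.8185
  age 3: 0.184 × 1.9 = 0.3496
  age 4: 0.094 × 10.0 = 0.9400
R₀ = 0.0000 + 4.8185 + 0.3496 + 0.9400 = 6.1081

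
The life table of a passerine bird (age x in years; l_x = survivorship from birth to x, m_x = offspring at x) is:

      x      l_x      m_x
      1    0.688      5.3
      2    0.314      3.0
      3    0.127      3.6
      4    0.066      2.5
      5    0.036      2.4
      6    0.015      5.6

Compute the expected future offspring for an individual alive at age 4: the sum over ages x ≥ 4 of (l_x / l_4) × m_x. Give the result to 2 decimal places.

l_4 = 0.066. Conditional survival from age 4 to x is l_x / l_4.
  x=4: (0.066/0.066) × 2.5 = 2.5000
  x=5: (0.036/0.066) × 2.4 = 1.3091
  x=6: (0.015/0.066) × 5.6 = 1.2727
Sum = 2.5000 + 1.3091 + 1.2727 = 5.0818

5.08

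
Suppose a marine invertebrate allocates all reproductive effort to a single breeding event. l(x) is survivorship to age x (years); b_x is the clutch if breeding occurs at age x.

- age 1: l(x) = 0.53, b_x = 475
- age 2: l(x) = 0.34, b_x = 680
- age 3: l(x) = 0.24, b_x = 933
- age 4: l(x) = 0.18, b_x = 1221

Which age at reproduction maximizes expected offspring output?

1

Expected offspring if breeding at age x = l(x) × b_x:
  age 1: 0.53 × 475 = 251.750
  age 2: 0.34 × 680 = 231.200
  age 3: 0.24 × 933 = 223.920
  age 4: 0.18 × 1221 = 219.780
Maximum at age 1 (251.750).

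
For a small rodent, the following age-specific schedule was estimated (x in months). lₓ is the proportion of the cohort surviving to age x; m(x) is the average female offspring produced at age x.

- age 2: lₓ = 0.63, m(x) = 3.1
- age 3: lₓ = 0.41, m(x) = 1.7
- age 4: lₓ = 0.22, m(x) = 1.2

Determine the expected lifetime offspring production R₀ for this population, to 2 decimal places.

R₀ = Σ lₓ m(x):
  age 2: 0.63 × 3.1 = 1.9530
  age 3: 0.41 × 1.7 = 0.6970
  age 4: 0.22 × 1.2 = 0.2640
R₀ = 1.9530 + 0.6970 + 0.2640 = 2.9140

2.91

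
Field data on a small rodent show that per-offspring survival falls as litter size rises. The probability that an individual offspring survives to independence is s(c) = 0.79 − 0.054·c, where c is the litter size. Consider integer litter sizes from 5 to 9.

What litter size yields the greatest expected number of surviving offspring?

7

Expected surviving offspring = c × s(c):
  c=5: 5 × 0.520 = 2.600
  c=6: 6 × 0.466 = 2.796
  c=7: 7 × 0.412 = 2.884
  c=8: 8 × 0.358 = 2.864
  c=9: 9 × 0.304 = 2.736
Maximum at c = 7 (2.884 surviving offspring).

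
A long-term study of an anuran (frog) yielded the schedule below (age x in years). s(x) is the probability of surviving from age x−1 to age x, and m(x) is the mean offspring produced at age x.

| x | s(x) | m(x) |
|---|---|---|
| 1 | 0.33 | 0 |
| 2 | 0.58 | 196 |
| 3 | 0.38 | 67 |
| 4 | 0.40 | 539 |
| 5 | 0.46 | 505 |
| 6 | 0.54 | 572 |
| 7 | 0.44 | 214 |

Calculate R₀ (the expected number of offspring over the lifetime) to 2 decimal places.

69.64

Survivorship from birth: l_x = s_1·s_2·…·s_x.
  l_1 = 0.33000
  l_2 = 0.19140
  l_3 = 0.07273
  l_4 = 0.02909
  l_5 = 0.01338
  l_6 = 0.00723
  l_7 = 0.00318
R₀ = Σ l_x m(x):
  age 1: 0.33000 × 0 = 0.0000
  age 2: 0.19140 × 196 = 37.5144
  age 3: 0.07273 × 67 = 4.8729
  age 4: 0.02909 × 539 = 15.6795
  age 5: 0.01338 × 505 = 6.7569
  age 6: 0.00723 × 572 = 4.1356
  age 7: 0.00318 × 214 = 0.6805
R₀ = 0.0000 + 37.5144 + 4.8729 + 15.6795 + 6.7569 + 4.1356 + 0.6805 = 69.6398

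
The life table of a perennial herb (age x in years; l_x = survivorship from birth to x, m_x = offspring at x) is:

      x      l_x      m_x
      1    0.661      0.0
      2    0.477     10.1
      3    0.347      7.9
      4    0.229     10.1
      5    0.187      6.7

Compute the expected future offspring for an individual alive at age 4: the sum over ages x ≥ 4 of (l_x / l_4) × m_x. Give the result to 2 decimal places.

l_4 = 0.229. Conditional survival from age 4 to x is l_x / l_4.
  x=4: (0.229/0.229) × 10.1 = 10.1000
  x=5: (0.187/0.229) × 6.7 = 5.4712
Sum = 10.1000 + 5.4712 = 15.5712

15.57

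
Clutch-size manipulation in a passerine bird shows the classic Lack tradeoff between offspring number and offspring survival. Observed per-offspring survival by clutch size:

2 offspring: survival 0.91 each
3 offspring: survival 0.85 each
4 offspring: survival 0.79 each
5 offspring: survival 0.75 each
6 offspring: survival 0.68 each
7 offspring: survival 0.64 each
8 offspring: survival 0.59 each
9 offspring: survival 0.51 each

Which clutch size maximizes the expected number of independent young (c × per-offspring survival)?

8

Expected independent young = c × s(c):
  c=2: 2 × 0.91 = 1.820
  c=3: 3 × 0.85 = 2.550
  c=4: 4 × 0.79 = 3.160
  c=5: 5 × 0.75 = 3.750
  c=6: 6 × 0.68 = 4.080
  c=7: 7 × 0.64 = 4.480
  c=8: 8 × 0.59 = 4.720
  c=9: 9 × 0.51 = 4.590
Maximum at c = 8 (4.720 independent young).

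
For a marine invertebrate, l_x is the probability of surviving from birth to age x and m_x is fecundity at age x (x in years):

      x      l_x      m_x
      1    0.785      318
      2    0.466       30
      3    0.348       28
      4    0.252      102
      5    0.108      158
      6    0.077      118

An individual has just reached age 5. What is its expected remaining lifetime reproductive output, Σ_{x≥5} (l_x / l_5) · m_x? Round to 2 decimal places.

242.13

l_5 = 0.108. Conditional survival from age 5 to x is l_x / l_5.
  x=5: (0.108/0.108) × 158 = 158.0000
  x=6: (0.077/0.108) × 118 = 84.1296
Sum = 158.0000 + 84.1296 = 242.1296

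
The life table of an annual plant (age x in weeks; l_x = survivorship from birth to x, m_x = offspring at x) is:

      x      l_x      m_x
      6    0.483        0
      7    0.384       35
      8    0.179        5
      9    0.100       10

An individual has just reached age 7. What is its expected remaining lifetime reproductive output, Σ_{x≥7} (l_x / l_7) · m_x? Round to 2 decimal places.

39.93

l_7 = 0.384. Conditional survival from age 7 to x is l_x / l_7.
  x=7: (0.384/0.384) × 35 = 35.0000
  x=8: (0.179/0.384) × 5 = 2.3307
  x=9: (0.100/0.384) × 10 = 2.6042
Sum = 35.0000 + 2.3307 + 2.6042 = 39.9349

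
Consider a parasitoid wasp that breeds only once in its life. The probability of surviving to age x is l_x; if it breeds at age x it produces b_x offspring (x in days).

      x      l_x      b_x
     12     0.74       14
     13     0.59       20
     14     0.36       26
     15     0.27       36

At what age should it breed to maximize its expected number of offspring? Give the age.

13

Expected offspring if breeding at age x = l_x × b_x:
  age 12: 0.74 × 14 = 10.360
  age 13: 0.59 × 20 = 11.800
  age 14: 0.36 × 26 = 9.360
  age 15: 0.27 × 36 = 9.720
Maximum at age 13 (11.800).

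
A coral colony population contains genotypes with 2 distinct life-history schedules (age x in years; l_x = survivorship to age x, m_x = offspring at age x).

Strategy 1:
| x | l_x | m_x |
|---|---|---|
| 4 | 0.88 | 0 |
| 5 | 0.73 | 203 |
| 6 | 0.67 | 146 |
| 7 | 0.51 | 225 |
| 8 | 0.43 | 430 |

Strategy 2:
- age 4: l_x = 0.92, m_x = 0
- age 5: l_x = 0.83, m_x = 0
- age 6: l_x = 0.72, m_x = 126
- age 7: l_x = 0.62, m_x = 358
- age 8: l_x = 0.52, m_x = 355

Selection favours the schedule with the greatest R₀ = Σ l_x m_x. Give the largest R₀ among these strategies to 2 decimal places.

545.66

Strategy 1: R₀ = 0.88×0 + 0.73×203 + 0.67×146 + 0.51×225 + 0.43×430 = 545.6600
Strategy 2: R₀ = 0.92×0 + 0.83×0 + 0.72×126 + 0.62×358 + 0.52×355 = 497.2800
Highest R₀: strategy 1 with 545.6600.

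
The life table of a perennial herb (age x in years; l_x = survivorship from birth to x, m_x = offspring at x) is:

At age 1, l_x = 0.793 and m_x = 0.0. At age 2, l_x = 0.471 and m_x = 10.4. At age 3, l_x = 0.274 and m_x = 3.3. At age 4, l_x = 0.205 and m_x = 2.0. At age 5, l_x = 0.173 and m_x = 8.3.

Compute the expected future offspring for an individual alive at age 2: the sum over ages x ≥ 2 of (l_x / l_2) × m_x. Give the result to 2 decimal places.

16.24

l_2 = 0.471. Conditional survival from age 2 to x is l_x / l_2.
  x=2: (0.471/0.471) × 10.4 = 10.4000
  x=3: (0.274/0.471) × 3.3 = 1.9197
  x=4: (0.205/0.471) × 2.0 = 0.8705
  x=5: (0.173/0.471) × 8.3 = 3.0486
Sum = 10.4000 + 1.9197 + 0.8705 + 3.0486 = 16.2389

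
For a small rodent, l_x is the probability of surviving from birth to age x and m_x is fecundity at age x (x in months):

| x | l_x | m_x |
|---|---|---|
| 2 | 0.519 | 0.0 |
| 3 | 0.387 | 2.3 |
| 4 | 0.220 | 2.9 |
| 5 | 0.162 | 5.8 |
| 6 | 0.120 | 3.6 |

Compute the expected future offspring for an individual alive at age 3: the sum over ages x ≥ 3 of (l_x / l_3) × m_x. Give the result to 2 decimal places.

l_3 = 0.387. Conditional survival from age 3 to x is l_x / l_3.
  x=3: (0.387/0.387) × 2.3 = 2.3000
  x=4: (0.220/0.387) × 2.9 = 1.6486
  x=5: (0.162/0.387) × 5.8 = 2.4279
  x=6: (0.120/0.387) × 3.6 = 1.1163
Sum = 2.3000 + 1.6486 + 2.4279 + 1.1163 = 7.4928

7.49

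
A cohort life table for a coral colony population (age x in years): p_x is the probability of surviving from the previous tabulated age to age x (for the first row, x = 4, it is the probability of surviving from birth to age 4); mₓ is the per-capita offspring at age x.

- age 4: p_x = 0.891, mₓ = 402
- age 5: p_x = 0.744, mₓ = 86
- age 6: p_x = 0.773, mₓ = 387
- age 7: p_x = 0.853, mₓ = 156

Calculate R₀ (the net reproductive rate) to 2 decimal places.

681.69

Survivorship from birth: l_x = p_4·p_5·…·p_x.
  l_4 = 0.89100
  l_5 = 0.66290
  l_6 = 0.51242
  l_7 = 0.43710
R₀ = Σ l_x mₓ:
  age 4: 0.89100 × 402 = 358.1820
  age 5: 0.66290 × 86 = 57.0094
  age 6: 0.51242 × 387 = 198.3065
  age 7: 0.43710 × 156 = 68.1876
R₀ = 358.1820 + 57.0094 + 198.3065 + 68.1876 = 681.6855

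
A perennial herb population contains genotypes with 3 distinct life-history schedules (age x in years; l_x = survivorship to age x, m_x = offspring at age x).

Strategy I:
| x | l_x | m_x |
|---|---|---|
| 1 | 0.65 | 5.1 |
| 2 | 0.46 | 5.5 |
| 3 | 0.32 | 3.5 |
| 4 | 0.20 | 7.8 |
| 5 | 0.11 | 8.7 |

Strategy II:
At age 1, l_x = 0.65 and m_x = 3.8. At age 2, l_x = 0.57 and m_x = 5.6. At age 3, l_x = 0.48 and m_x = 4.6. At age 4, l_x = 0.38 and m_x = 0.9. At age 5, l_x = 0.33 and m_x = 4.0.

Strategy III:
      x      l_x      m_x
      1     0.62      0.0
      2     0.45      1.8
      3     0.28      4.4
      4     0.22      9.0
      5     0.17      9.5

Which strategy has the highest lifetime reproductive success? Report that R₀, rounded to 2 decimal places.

Strategy I: R₀ = 0.65×5.1 + 0.46×5.5 + 0.32×3.5 + 0.20×7.8 + 0.11×8.7 = 9.4820
Strategy II: R₀ = 0.65×3.8 + 0.57×5.6 + 0.48×4.6 + 0.38×0.9 + 0.33×4.0 = 9.5320
Strategy III: R₀ = 0.62×0.0 + 0.45×1.8 + 0.28×4.4 + 0.22×9.0 + 0.17×9.5 = 5.6370
Highest R₀: strategy II with 9.5320.

9.53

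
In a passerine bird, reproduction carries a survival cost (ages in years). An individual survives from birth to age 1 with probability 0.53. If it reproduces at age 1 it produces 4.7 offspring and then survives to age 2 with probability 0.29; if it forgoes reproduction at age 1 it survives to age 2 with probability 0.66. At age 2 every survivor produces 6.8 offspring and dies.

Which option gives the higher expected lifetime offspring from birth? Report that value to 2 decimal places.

breed at age 1: R₀ = 0.53 × (4.7 + 0.29 × 6.8) = 0.53 × 6.6720 = 3.5362
delay to age 2: R₀ = 0.53 × (0.66 × 6.8) = 0.53 × 4.4880 = 2.3786
Higher: breed at age 1 (3.5362).

3.54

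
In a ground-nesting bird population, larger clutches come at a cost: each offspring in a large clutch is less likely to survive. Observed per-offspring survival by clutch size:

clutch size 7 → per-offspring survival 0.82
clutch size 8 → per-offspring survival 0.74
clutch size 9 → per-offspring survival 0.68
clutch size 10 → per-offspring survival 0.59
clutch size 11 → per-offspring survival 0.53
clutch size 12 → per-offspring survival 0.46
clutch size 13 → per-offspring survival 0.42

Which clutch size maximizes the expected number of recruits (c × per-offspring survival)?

Expected recruits = c × s(c):
  c=7: 7 × 0.82 = 5.740
  c=8: 8 × 0.74 = 5.920
  c=9: 9 × 0.68 = 6.120
  c=10: 10 × 0.59 = 5.900
  c=11: 11 × 0.53 = 5.830
  c=12: 12 × 0.46 = 5.520
  c=13: 13 × 0.42 = 5.460
Maximum at c = 9 (6.120 recruits).

9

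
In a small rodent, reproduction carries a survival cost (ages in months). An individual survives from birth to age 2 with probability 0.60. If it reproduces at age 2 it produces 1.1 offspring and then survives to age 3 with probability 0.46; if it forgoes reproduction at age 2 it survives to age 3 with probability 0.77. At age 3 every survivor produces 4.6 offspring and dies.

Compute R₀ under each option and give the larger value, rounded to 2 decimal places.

breed at age 2: R₀ = 0.60 × (1.1 + 0.46 × 4.6) = 0.60 × 3.2160 = 1.9296
delay to age 3: R₀ = 0.60 × (0.77 × 4.6) = 0.60 × 3.5420 = 2.1252
Higher: delay to age 3 (2.1252).

2.13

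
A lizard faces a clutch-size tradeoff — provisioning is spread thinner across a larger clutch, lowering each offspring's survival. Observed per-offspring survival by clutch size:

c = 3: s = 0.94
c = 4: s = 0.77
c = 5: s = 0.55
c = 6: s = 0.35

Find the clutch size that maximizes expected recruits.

Expected recruits = c × s(c):
  c=3: 3 × 0.94 = 2.820
  c=4: 4 × 0.77 = 3.080
  c=5: 5 × 0.55 = 2.750
  c=6: 6 × 0.35 = 2.100
Maximum at c = 4 (3.080 recruits).

4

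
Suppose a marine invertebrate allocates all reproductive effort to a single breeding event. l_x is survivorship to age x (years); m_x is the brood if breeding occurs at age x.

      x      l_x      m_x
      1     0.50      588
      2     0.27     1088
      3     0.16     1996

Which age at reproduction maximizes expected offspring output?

3

Expected offspring if breeding at age x = l_x × m_x:
  age 1: 0.50 × 588 = 294.000
  age 2: 0.27 × 1088 = 293.760
  age 3: 0.16 × 1996 = 319.360
Maximum at age 3 (319.360).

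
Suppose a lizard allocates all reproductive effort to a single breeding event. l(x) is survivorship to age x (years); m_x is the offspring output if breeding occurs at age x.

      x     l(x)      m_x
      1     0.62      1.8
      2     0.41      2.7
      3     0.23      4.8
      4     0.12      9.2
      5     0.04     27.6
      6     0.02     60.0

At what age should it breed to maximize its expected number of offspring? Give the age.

Expected offspring if breeding at age x = l(x) × m_x:
  age 1: 0.62 × 1.8 = 1.116
  age 2: 0.41 × 2.7 = 1.107
  age 3: 0.23 × 4.8 = 1.104
  age 4: 0.12 × 9.2 = 1.104
  age 5: 0.04 × 27.6 = 1.104
  age 6: 0.02 × 60.0 = 1.200
Maximum at age 6 (1.200).

6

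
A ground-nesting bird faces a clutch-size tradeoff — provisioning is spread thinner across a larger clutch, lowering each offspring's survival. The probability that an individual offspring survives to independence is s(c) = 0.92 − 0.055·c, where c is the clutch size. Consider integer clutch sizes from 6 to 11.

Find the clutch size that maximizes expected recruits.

8

Expected recruits = c × s(c):
  c=6: 6 × 0.590 = 3.540
  c=7: 7 × 0.535 = 3.745
  c=8: 8 × 0.480 = 3.840
  c=9: 9 × 0.425 = 3.825
  c=10: 10 × 0.370 = 3.700
  c=11: 11 × 0.315 = 3.465
Maximum at c = 8 (3.840 recruits).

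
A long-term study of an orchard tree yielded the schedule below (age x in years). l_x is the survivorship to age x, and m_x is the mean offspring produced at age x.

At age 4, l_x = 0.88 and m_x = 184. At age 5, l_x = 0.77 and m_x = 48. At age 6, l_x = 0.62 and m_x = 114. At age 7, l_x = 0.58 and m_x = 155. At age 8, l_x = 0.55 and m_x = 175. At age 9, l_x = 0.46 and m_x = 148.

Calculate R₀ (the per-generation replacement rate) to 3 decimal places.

523.790

R₀ = Σ l_x m_x:
  age 4: 0.88 × 184 = 161.9200
  age 5: 0.77 × 48 = 36.9600
  age 6: 0.62 × 114 = 70.6800
  age 7: 0.58 × 155 = 89.9000
  age 8: 0.55 × 175 = 96.2500
  age 9: 0.46 × 148 = 68.0800
R₀ = 161.9200 + 36.9600 + 70.6800 + 89.9000 + 96.2500 + 68.0800 = 523.7900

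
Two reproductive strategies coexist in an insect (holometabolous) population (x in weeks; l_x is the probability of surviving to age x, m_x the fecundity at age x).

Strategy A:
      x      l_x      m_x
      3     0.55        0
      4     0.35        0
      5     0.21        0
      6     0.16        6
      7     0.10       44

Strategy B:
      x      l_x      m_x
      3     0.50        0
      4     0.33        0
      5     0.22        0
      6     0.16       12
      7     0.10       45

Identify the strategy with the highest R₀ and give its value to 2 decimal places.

6.42

Strategy A: R₀ = 0.55×0 + 0.35×0 + 0.21×0 + 0.16×6 + 0.10×44 = 5.3600
Strategy B: R₀ = 0.50×0 + 0.33×0 + 0.22×0 + 0.16×12 + 0.10×45 = 6.4200
Highest R₀: strategy B with 6.4200.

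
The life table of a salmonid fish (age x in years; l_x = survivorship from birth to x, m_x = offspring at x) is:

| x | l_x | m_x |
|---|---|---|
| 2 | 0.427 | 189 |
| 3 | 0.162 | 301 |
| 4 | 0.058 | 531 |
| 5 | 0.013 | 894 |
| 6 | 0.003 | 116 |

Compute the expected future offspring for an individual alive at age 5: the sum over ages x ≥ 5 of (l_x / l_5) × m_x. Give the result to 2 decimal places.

920.77

l_5 = 0.013. Conditional survival from age 5 to x is l_x / l_5.
  x=5: (0.013/0.013) × 894 = 894.0000
  x=6: (0.003/0.013) × 116 = 26.7692
Sum = 894.0000 + 26.7692 = 920.7692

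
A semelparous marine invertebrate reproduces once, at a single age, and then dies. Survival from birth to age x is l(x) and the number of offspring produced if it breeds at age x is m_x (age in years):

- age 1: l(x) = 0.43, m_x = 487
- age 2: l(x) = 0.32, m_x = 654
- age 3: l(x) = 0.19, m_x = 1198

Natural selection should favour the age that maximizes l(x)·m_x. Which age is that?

Expected offspring if breeding at age x = l(x) × m_x:
  age 1: 0.43 × 487 = 209.410
  age 2: 0.32 × 654 = 209.280
  age 3: 0.19 × 1198 = 227.620
Maximum at age 3 (227.620).

3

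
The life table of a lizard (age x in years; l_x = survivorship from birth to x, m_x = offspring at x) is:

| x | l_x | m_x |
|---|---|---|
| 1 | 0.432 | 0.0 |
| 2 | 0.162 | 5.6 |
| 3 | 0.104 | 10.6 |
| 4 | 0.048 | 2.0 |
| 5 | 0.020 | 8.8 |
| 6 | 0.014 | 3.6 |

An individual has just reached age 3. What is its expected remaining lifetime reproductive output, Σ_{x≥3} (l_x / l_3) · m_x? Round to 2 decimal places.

l_3 = 0.104. Conditional survival from age 3 to x is l_x / l_3.
  x=3: (0.104/0.104) × 10.6 = 10.6000
  x=4: (0.048/0.104) × 2.0 = 0.9231
  x=5: (0.020/0.104) × 8.8 = 1.6923
  x=6: (0.014/0.104) × 3.6 = 0.4846
Sum = 10.6000 + 0.9231 + 1.6923 + 0.4846 = 13.7000

13.70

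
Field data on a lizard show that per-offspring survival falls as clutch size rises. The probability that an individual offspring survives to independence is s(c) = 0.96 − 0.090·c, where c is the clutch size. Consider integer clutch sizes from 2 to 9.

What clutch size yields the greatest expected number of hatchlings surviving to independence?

5

Expected hatchlings surviving to independence = c × s(c):
  c=2: 2 × 0.780 = 1.560
  c=3: 3 × 0.690 = 2.070
  c=4: 4 × 0.600 = 2.400
  c=5: 5 × 0.510 = 2.550
  c=6: 6 × 0.420 = 2.520
  c=7: 7 × 0.330 = 2.310
  c=8: 8 × 0.240 = 1.920
  c=9: 9 × 0.150 = 1.350
Maximum at c = 5 (2.550 hatchlings surviving to independence).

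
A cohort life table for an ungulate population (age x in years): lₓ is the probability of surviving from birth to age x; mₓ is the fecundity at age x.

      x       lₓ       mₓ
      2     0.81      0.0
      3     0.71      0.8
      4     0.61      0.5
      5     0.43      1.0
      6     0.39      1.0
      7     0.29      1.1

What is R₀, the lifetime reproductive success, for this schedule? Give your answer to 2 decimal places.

2.01

R₀ = Σ lₓ mₓ:
  age 2: 0.81 × 0.0 = 0.0000
  age 3: 0.71 × 0.8 = 0.5680
  age 4: 0.61 × 0.5 = 0.3050
  age 5: 0.43 × 1.0 = 0.4300
  age 6: 0.39 × 1.0 = 0.3900
  age 7: 0.29 × 1.1 = 0.3190
R₀ = 0.0000 + 0.5680 + 0.3050 + 0.4300 + 0.3900 + 0.3190 = 2.0120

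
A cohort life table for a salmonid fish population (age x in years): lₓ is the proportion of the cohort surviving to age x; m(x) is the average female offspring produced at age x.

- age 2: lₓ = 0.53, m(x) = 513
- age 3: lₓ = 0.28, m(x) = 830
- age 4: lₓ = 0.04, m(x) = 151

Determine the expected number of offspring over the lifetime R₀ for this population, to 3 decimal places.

510.330

R₀ = Σ lₓ m(x):
  age 2: 0.53 × 513 = 271.8900
  age 3: 0.28 × 830 = 232.4000
  age 4: 0.04 × 151 = 6.0400
R₀ = 271.8900 + 232.4000 + 6.0400 = 510.3300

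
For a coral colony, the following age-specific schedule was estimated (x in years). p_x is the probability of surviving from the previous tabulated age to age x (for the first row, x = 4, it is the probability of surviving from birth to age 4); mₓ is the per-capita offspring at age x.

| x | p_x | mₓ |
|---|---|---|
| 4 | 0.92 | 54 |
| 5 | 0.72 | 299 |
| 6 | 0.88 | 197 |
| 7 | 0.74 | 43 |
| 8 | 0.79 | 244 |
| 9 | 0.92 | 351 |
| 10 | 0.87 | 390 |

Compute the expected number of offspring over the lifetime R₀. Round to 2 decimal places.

680.68

Survivorship from birth: l_x = p_4·p_5·…·p_x.
  l_4 = 0.92000
  l_5 = 0.66240
  l_6 = 0.58291
  l_7 = 0.43135
  l_8 = 0.34077
  l_9 = 0.31351
  l_10 = 0.27275
R₀ = Σ l_x mₓ:
  age 4: 0.92000 × 54 = 49.6800
  age 5: 0.66240 × 299 = 198.0576
  age 6: 0.58291 × 197 = 114.8333
  age 7: 0.43135 × 43 = 18.5480
  age 8: 0.34077 × 244 = 83.1479
  age 9: 0.31351 × 351 = 110.0420
  age 10: 0.27275 × 390 = 106.3725
R₀ = 49.6800 + 198.0576 + 114.8333 + 18.5480 + 83.1479 + 110.0420 + 106.3725 = 680.6813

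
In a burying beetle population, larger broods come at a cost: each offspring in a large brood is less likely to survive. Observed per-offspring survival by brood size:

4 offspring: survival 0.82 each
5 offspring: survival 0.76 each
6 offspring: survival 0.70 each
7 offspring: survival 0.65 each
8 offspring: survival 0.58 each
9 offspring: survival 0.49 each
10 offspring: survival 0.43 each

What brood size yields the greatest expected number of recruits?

Expected recruits = c × s(c):
  c=4: 4 × 0.82 = 3.280
  c=5: 5 × 0.76 = 3.800
  c=6: 6 × 0.70 = 4.200
  c=7: 7 × 0.65 = 4.550
  c=8: 8 × 0.58 = 4.640
  c=9: 9 × 0.49 = 4.410
  c=10: 10 × 0.43 = 4.300
Maximum at c = 8 (4.640 recruits).

8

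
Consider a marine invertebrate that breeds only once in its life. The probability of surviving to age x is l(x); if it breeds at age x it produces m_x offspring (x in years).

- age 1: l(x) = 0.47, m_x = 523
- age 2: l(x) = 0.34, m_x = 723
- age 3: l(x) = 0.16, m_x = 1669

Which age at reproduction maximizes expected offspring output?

Expected offspring if breeding at age x = l(x) × m_x:
  age 1: 0.47 × 523 = 245.810
  age 2: 0.34 × 723 = 245.820
  age 3: 0.16 × 1669 = 267.040
Maximum at age 3 (267.040).

3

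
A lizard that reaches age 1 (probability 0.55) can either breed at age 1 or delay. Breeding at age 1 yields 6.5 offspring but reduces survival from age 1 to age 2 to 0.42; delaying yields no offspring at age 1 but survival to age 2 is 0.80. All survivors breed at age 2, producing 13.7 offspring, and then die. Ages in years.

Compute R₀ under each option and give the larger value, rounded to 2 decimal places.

6.74

breed at age 1: R₀ = 0.55 × (6.5 + 0.42 × 13.7) = 0.55 × 12.2540 = 6.7397
delay to age 2: R₀ = 0.55 × (0.80 × 13.7) = 0.55 × 10.9600 = 6.0280
Higher: breed at age 1 (6.7397).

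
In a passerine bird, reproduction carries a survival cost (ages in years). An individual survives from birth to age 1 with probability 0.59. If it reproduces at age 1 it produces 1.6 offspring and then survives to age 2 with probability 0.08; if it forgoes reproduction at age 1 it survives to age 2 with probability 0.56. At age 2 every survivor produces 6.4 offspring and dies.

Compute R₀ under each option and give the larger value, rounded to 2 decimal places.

2.11

breed at age 1: R₀ = 0.59 × (1.6 + 0.08 × 6.4) = 0.59 × 2.1120 = 1.2461
delay to age 2: R₀ = 0.59 × (0.56 × 6.4) = 0.59 × 3.5840 = 2.1146
Higher: delay to age 2 (2.1146).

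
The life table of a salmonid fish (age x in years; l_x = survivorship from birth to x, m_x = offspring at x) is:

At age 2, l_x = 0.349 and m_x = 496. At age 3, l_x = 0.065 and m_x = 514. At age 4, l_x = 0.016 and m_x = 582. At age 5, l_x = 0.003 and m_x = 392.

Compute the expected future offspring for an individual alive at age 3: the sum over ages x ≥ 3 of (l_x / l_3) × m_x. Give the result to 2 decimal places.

l_3 = 0.065. Conditional survival from age 3 to x is l_x / l_3.
  x=3: (0.065/0.065) × 514 = 514.0000
  x=4: (0.016/0.065) × 582 = 143.2615
  x=5: (0.003/0.065) × 392 = 18.0923
Sum = 514.0000 + 143.2615 + 18.0923 = 675.3538

675.35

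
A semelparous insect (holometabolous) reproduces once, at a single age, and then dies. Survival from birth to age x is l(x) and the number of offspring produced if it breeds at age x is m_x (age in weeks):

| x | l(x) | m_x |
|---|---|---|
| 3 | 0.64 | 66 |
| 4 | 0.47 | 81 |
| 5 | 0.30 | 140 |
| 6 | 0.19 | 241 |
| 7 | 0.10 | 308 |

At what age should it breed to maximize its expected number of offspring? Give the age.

6

Expected offspring if breeding at age x = l(x) × m_x:
  age 3: 0.64 × 66 = 42.240
  age 4: 0.47 × 81 = 38.070
  age 5: 0.30 × 140 = 42.000
  age 6: 0.19 × 241 = 45.790
  age 7: 0.10 × 308 = 30.800
Maximum at age 6 (45.790).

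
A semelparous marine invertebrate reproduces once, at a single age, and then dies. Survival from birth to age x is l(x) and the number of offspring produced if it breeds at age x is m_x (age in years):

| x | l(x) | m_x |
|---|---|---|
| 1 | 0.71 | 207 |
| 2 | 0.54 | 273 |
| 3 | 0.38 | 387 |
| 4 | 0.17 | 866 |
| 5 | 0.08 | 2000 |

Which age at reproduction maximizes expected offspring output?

Expected offspring if breeding at age x = l(x) × m_x:
  age 1: 0.71 × 207 = 146.970
  age 2: 0.54 × 273 = 147.420
  age 3: 0.38 × 387 = 147.060
  age 4: 0.17 × 866 = 147.220
  age 5: 0.08 × 2000 = 160.000
Maximum at age 5 (160.000).

5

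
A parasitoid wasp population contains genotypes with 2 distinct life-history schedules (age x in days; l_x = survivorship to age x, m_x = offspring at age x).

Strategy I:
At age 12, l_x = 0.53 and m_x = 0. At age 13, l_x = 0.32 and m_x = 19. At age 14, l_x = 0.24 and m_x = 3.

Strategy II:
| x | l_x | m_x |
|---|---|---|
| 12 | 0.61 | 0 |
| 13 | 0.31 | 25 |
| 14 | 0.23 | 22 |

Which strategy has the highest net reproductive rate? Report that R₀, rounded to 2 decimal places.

12.81

Strategy I: R₀ = 0.53×0 + 0.32×19 + 0.24×3 = 6.8000
Strategy II: R₀ = 0.61×0 + 0.31×25 + 0.23×22 = 12.8100
Highest R₀: strategy II with 12.8100.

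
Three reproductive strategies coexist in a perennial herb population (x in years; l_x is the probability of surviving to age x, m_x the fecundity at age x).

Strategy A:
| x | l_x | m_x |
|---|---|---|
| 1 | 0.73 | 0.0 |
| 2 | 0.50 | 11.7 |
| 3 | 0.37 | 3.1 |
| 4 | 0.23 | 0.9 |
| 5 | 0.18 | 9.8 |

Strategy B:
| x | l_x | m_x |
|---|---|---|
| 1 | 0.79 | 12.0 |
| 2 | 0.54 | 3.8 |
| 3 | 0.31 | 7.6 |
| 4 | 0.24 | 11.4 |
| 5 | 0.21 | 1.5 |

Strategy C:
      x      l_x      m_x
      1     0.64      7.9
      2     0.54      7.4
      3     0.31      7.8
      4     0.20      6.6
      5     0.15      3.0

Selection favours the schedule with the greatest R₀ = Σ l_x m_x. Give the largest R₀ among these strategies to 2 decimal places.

Strategy A: R₀ = 0.73×0.0 + 0.50×11.7 + 0.37×3.1 + 0.23×0.9 + 0.18×9.8 = 8.9680
Strategy B: R₀ = 0.79×12.0 + 0.54×3.8 + 0.31×7.6 + 0.24×11.4 + 0.21×1.5 = 16.9390
Strategy C: R₀ = 0.64×7.9 + 0.54×7.4 + 0.31×7.8 + 0.20×6.6 + 0.15×3.0 = 13.2400
Highest R₀: strategy B with 16.9390.

16.94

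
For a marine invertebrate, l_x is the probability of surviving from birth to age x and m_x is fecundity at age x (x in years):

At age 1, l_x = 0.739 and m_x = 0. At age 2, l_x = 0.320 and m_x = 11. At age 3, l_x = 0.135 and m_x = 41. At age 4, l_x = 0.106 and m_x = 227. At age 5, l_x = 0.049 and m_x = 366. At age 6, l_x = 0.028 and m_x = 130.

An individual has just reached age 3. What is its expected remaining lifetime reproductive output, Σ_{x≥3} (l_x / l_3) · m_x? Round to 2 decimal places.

379.04

l_3 = 0.135. Conditional survival from age 3 to x is l_x / l_3.
  x=3: (0.135/0.135) × 41 = 41.0000
  x=4: (0.106/0.135) × 227 = 178.2370
  x=5: (0.049/0.135) × 366 = 132.8444
  x=6: (0.028/0.135) × 130 = 26.9630
Sum = 41.0000 + 178.2370 + 132.8444 + 26.9630 = 379.0444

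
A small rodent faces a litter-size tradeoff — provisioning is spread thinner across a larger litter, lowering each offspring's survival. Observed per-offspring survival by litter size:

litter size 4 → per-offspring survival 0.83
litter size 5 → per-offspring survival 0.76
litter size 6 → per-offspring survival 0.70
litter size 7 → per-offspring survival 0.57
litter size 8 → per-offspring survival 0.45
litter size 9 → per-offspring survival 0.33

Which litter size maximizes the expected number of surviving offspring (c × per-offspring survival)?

Expected surviving offspring = c × s(c):
  c=4: 4 × 0.83 = 3.320
  c=5: 5 × 0.76 = 3.800
  c=6: 6 × 0.70 = 4.200
  c=7: 7 × 0.57 = 3.990
  c=8: 8 × 0.45 = 3.600
  c=9: 9 × 0.33 = 2.970
Maximum at c = 6 (4.200 surviving offspring).

6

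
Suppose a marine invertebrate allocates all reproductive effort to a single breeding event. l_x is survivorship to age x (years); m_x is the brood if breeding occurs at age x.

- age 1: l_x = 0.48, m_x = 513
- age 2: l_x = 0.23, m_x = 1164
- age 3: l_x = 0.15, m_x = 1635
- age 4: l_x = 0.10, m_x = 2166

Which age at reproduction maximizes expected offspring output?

2

Expected offspring if breeding at age x = l_x × m_x:
  age 1: 0.48 × 513 = 246.240
  age 2: 0.23 × 1164 = 267.720
  age 3: 0.15 × 1635 = 245.250
  age 4: 0.10 × 2166 = 216.600
Maximum at age 2 (267.720).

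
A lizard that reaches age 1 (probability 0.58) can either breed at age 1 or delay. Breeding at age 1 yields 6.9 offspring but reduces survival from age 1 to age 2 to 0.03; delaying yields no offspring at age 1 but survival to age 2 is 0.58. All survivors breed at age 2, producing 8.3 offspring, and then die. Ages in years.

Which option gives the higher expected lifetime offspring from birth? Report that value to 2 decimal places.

breed at age 1: R₀ = 0.58 × (6.9 + 0.03 × 8.3) = 0.58 × 7.1490 = 4.1464
delay to age 2: R₀ = 0.58 × (0.58 × 8.3) = 0.58 × 4.8140 = 2.7921
Higher: breed at age 1 (4.1464).

4.15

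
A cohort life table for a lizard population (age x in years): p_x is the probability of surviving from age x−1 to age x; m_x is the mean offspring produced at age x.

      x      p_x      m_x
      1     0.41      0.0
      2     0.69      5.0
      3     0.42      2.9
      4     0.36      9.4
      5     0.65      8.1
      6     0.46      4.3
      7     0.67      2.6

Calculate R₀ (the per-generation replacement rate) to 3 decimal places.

2.464

Survivorship from birth: l_x = p_1·p_2·…·p_x.
  l_1 = 0.41000
  l_2 = 0.28290
  l_3 = 0.11882
  l_4 = 0.04277
  l_5 = 0.02780
  l_6 = 0.01279
  l_7 = 0.00857
R₀ = Σ l_x m_x:
  age 1: 0.41000 × 0.0 = 0.0000
  age 2: 0.28290 × 5.0 = 1.4145
  age 3: 0.11882 × 2.9 = 0.3446
  age 4: 0.04277 × 9.4 = 0.4020
  age 5: 0.02780 × 8.1 = 0.2252
  age 6: 0.01279 × 4.3 = 0.0550
  age 7: 0.00857 × 2.6 = 0.0223
R₀ = 0.0000 + 1.4145 + 0.3446 + 0.4020 + 0.2252 + 0.0550 + 0.0223 = 2.4636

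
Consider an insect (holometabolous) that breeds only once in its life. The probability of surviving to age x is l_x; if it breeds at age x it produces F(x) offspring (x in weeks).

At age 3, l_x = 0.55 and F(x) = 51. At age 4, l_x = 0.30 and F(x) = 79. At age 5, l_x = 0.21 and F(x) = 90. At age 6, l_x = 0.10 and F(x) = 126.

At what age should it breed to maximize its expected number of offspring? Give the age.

Expected offspring if breeding at age x = l_x × F(x):
  age 3: 0.55 × 51 = 28.050
  age 4: 0.30 × 79 = 23.700
  age 5: 0.21 × 90 = 18.900
  age 6: 0.10 × 126 = 12.600
Maximum at age 3 (28.050).

3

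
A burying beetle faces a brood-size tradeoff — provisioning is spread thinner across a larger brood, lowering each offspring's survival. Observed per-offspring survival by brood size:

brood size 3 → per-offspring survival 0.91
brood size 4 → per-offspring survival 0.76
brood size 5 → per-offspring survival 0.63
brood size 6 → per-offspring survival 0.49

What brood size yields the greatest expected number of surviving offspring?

Expected surviving offspring = c × s(c):
  c=3: 3 × 0.91 = 2.730
  c=4: 4 × 0.76 = 3.040
  c=5: 5 × 0.63 = 3.150
  c=6: 6 × 0.49 = 2.940
Maximum at c = 5 (3.150 surviving offspring).

5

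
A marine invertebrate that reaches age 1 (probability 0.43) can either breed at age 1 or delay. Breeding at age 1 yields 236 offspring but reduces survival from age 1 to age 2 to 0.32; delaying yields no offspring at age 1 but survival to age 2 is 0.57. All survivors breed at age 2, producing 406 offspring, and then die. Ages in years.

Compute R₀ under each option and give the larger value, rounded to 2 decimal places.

breed at age 1: R₀ = 0.43 × (236 + 0.32 × 406) = 0.43 × 365.9200 = 157.3456
delay to age 2: R₀ = 0.43 × (0.57 × 406) = 0.43 × 231.4200 = 99.5106
Higher: breed at age 1 (157.3456).

157.35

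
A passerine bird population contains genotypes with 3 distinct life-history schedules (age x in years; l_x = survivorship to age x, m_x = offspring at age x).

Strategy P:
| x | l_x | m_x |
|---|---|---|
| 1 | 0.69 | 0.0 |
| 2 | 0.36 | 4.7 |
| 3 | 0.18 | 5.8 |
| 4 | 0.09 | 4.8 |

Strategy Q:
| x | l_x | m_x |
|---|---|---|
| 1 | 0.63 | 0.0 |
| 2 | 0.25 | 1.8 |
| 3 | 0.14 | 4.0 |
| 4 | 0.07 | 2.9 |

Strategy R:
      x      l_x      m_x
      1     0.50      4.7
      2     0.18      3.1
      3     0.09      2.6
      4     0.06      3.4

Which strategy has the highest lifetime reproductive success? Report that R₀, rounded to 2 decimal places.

3.35

Strategy P: R₀ = 0.69×0.0 + 0.36×4.7 + 0.18×5.8 + 0.09×4.8 = 3.1680
Strategy Q: R₀ = 0.63×0.0 + 0.25×1.8 + 0.14×4.0 + 0.07×2.9 = 1.2130
Strategy R: R₀ = 0.50×4.7 + 0.18×3.1 + 0.09×2.6 + 0.06×3.4 = 3.3460
Highest R₀: strategy R with 3.3460.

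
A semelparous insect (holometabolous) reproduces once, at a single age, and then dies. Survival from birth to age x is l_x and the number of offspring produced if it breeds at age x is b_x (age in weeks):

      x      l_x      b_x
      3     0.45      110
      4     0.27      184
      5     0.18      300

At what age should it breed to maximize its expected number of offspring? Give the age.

5

Expected offspring if breeding at age x = l_x × b_x:
  age 3: 0.45 × 110 = 49.500
  age 4: 0.27 × 184 = 49.680
  age 5: 0.18 × 300 = 54.000
Maximum at age 5 (54.000).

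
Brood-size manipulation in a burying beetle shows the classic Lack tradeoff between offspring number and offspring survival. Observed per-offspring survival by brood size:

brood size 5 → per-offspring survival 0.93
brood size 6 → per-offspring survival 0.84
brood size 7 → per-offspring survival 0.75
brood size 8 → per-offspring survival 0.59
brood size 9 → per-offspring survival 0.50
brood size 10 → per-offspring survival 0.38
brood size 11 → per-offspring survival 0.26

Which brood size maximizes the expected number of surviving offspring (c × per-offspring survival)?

7

Expected surviving offspring = c × s(c):
  c=5: 5 × 0.93 = 4.650
  c=6: 6 × 0.84 = 5.040
  c=7: 7 × 0.75 = 5.250
  c=8: 8 × 0.59 = 4.720
  c=9: 9 × 0.50 = 4.500
  c=10: 10 × 0.38 = 3.800
  c=11: 11 × 0.26 = 2.860
Maximum at c = 7 (5.250 surviving offspring).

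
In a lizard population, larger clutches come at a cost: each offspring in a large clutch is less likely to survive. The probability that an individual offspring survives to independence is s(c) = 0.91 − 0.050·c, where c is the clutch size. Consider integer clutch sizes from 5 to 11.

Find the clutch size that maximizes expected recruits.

9

Expected recruits = c × s(c):
  c=5: 5 × 0.660 = 3.300
  c=6: 6 × 0.610 = 3.660
  c=7: 7 × 0.560 = 3.920
  c=8: 8 × 0.510 = 4.080
  c=9: 9 × 0.460 = 4.140
  c=10: 10 × 0.410 = 4.100
  c=11: 11 × 0.360 = 3.960
Maximum at c = 9 (4.140 recruits).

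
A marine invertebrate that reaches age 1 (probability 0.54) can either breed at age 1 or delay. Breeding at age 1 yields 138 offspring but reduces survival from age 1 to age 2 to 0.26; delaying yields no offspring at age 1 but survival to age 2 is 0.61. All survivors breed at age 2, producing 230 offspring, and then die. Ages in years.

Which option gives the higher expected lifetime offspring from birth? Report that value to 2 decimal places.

breed at age 1: R₀ = 0.54 × (138 + 0.26 × 230) = 0.54 × 197.8000 = 106.8120
delay to age 2: R₀ = 0.54 × (0.61 × 230) = 0.54 × 140.3000 = 75.7620
Higher: breed at age 1 (106.8120).

106.81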